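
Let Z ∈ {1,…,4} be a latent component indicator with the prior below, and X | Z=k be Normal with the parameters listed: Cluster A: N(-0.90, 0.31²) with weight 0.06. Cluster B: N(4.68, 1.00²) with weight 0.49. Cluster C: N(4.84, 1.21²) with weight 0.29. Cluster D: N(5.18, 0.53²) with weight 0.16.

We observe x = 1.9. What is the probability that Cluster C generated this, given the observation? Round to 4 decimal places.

0.5491

P(component k | x) = P(Z=k)·f_k(x) / marginal(x), where marginal(x) = Σ_j P(Z=j)·f_j(x).
Normal densities:
  L_A = (1/(0.31·√(2π)))·exp(−(1.9−-0.90)²/(2·0.31²)) = 1.286911·exp(-40.79084) = 2.47919e-18
  L_B = (1/(1.00·√(2π)))·exp(−(1.9−4.68)²/(2·1.00²)) = 0.398942·exp(-3.86420) = 0.00836969
  L_C = (1/(1.21·√(2π)))·exp(−(1.9−4.84)²/(2·1.21²)) = 0.329704·exp(-2.95185) = 0.0172248
  L_D = (1/(0.53·√(2π)))·exp(−(1.9−5.18)²/(2·0.53²)) = 0.752721·exp(-19.14988) = 3.63035e-09
Prior × likelihood for each component:
  P(Z=A)·L_A = 0.06 × 2.47919e-18 = 1.48752e-19
  P(Z=B)·L_B = 0.49 × 0.00836969 = 0.00410115
  P(Z=C)·L_C = 0.29 × 0.0172248 = 0.00499519
  P(Z=D)·L_D = 0.16 × 3.63035e-09 = 5.80857e-10
Marginal: 1.48752e-19 + 0.00410115 + 0.00499519 + 5.80857e-10 = 0.00909633
P(Cluster C | x) ≈ 0.5491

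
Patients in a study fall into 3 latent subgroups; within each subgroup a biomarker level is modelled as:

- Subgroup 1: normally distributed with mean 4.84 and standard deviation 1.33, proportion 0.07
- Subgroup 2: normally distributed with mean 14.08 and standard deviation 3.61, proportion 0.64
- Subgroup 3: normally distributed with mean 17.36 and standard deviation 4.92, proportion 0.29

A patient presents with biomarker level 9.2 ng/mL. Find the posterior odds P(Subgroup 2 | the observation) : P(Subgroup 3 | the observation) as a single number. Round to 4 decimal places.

Posterior odds = (π_i f_i(x)) / (π_j f_j(x)); the normalising sum cancels.
Component likelihoods at x = 9.2 ng/mL:
  L_1 = (1/(1.33·√(2π)))·exp(−(9.2−4.84)²/(2·1.33²)) = 0.299957·exp(-5.37328) = 0.00139146
  L_2 = (1/(3.61·√(2π)))·exp(−(9.2−14.08)²/(2·3.61²)) = 0.110510·exp(-0.91368) = 0.0443196
  L_3 = (1/(4.92·√(2π)))·exp(−(9.2−17.36)²/(2·4.92²)) = 0.081086·exp(-1.37537) = 0.0204941
Posterior odds = (π_2·L_2) / (π_3·L_3) = (0.64·0.0443196) / (0.29·0.0204941) = 0.0283645 / 0.00594329 ≈ 4.7725

4.7725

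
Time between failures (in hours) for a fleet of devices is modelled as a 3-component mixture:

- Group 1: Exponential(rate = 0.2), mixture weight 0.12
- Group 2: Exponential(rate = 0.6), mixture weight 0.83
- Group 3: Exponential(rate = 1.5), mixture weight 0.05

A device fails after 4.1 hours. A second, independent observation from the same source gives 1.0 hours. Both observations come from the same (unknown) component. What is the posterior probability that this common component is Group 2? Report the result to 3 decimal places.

Apply Bayes' rule: the posterior for each component is proportional to its prior times its likelihood at x.
Since both observations come from the same component, the likelihood for component k is f_k(x₁)·f_k(x₂).
  p_1 = [0.2·e^(−0.2·4.1) = 0.2·e^(−0.8200) = 0.0880863] × [0.163746] = 0.0144238
  p_2 = [0.6·e^(−0.6·4.1) = 0.6·e^(−2.4600) = 0.051261] × [0.329287] = 0.0168796
  p_3 = [1.5·e^(−1.5·4.1) = 1.5·e^(−6.1500) = 0.00320022] × [0.334695] = 0.0010711
Weight by the priors:
  π_1·p_1 = 0.12 × 0.0144238 = 0.00173086
  π_2·p_2 = 0.83 × 0.0168796 = 0.01401
  π_3·p_3 = 0.05 × 0.0010711 = 5.3555e-05
Marginal: 0.00173086 + 0.01401 + 5.3555e-05 = 0.0157945
So the posterior for Group 2 is 0.01401 / 0.0157945 ≈ 0.887.

0.887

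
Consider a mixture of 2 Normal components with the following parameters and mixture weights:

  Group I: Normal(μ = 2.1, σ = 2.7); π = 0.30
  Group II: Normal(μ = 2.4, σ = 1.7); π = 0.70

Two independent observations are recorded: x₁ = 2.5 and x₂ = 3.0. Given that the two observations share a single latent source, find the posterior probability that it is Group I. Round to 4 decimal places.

0.1449

P(component k | x) = w_k·f_k(x) / marginal(x), where marginal(x) = Σ_j w_j·f_j(x).
Since both observations come from the same component, the likelihood for component k is f_k(x₁)·f_k(x₂).
  L_I = [(1/(2.7·√(2π)))·exp(−(2.5−2.1)²/(2·2.7²)) = 0.147756·exp(-0.01097) = 0.146144] × [0.139772] = 0.0204267
  L_II = [(1/(1.7·√(2π)))·exp(−(2.5−2.4)²/(2·1.7²)) = 0.234672·exp(-0.00173) = 0.234266] × [0.220502] = 0.0516561
Weight by the priors:
  w_I·L_I = 0.30 × 0.0204267 = 0.00612802
  w_II·L_II = 0.70 × 0.0516561 = 0.0361593
Evidence: 0.00612802 + 0.0361593 = 0.0422873
Responsibility of Group I: 0.00612802 / 0.0422873 ≈ 0.1449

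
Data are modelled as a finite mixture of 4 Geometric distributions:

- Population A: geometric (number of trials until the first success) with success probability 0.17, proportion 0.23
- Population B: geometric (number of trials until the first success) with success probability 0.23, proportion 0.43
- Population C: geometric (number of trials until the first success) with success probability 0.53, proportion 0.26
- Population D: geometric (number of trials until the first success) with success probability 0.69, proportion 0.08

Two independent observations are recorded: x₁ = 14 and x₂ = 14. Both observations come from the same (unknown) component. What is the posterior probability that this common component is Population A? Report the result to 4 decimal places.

Posterior ∝ prior × likelihood, so P(k | x) ∝ w_k f_k(x); normalise over all components.
Since both observations come from the same component, the likelihood for component k is f_k(x₁)·f_k(x₂).
  L_A = [0.0150822] × [0.0150822] = 0.000227472
  L_B = [0.0076932] × [0.0076932] = 5.91854e-05
  L_C = [2.89433e-05] × [2.89433e-05] = 8.37715e-10
  L_D = [1.68481e-07] × [1.68481e-07] = 2.83859e-14
Unnormalised posteriors:
  w_A·L_A = 0.23 × 0.000227472 = 5.23186e-05
  w_B·L_B = 0.43 × 5.91854e-05 = 2.54497e-05
  w_C·L_C = 0.26 × 8.37715e-10 = 2.17806e-10
  w_D·L_D = 0.08 × 2.83859e-14 = 2.27087e-15
Denominator: 5.23186e-05 + 2.54497e-05 + 2.17806e-10 + 2.27087e-15 = 7.77685e-05
So the posterior for Population A is 5.23186e-05 / 7.77685e-05 ≈ 0.6727.

0.6727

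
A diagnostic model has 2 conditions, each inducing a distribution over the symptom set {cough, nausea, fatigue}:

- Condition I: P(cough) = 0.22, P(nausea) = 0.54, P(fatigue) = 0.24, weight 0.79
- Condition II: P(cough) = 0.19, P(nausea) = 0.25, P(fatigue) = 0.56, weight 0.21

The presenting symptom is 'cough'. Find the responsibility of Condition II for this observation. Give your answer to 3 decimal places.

0.187

The responsibility of component k is π_k f_k(x) divided by Σ_j π_j f_j(x).
Component likelihoods at x = 'cough':
  p_I = 0.22
  p_II = 0.19
Weight by the priors:
  π_I·p_I = 0.79 × 0.22 = 0.1738
  π_II·p_II = 0.21 × 0.19 = 0.0399
Marginal: 0.1738 + 0.0399 = 0.2137
Responsibility of Condition II: 0.0399 / 0.2137 ≈ 0.187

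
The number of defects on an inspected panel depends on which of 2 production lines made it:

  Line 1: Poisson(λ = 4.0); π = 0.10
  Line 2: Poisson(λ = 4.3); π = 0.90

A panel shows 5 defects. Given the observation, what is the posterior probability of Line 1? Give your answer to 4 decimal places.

The responsibility of component k is P(Z=k) f_k(x) divided by Σ_j P(Z=j) f_j(x).
Evaluate each component's likelihood at the observed value:
  p_1 = 0.156293
  p_2 = 0.166224
Multiply by the mixture weights:
  P(Z=1)·p_1 = 0.10 × 0.156293 = 0.0156293
  P(Z=2)·p_2 = 0.90 × 0.166224 = 0.149602
Normaliser: 0.0156293 + 0.149602 = 0.165231
So the posterior for Line 1 is 0.0156293 / 0.165231 ≈ 0.0946.

0.0946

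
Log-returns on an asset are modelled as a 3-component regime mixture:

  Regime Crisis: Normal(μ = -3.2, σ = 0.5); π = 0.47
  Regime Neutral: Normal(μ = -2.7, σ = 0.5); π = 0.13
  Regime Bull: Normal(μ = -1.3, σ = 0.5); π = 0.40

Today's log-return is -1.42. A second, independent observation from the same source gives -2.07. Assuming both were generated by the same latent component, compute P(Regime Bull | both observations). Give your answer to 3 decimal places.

0.981

The responsibility of component k is w_k f_k(x) divided by Σ_j w_j f_j(x).
Since both observations come from the same component, the likelihood for component k is f_k(x₁)·f_k(x₂).
  f_Crisis = [(1/(0.5·√(2π)))·exp(−(-1.42−-3.2)²/(2·0.5²)) = 0.797885·exp(-6.33680) = 0.00141222] × [0.0620639] = 8.76479e-05
  f_Neutral = [(1/(0.5·√(2π)))·exp(−(-1.42−-2.7)²/(2·0.5²)) = 0.797885·exp(-3.27680) = 0.0301192] × [0.360742] = 0.0108653
  f_Bull = [(1/(0.5·√(2π)))·exp(−(-1.42−-1.3)²/(2·0.5²)) = 0.797885·exp(-0.02880) = 0.775233] × [0.243755] = 0.188967
Multiply by the mixture weights:
  w_Crisis·f_Crisis = 0.47 × 8.76479e-05 = 4.11945e-05
  w_Neutral·f_Neutral = 0.13 × 0.0108653 = 0.00141249
  w_Bull·f_Bull = 0.40 × 0.188967 = 0.0755868
Marginal: 4.11945e-05 + 0.00141249 + 0.0755868 = 0.0770405
P(Regime Bull | x) = 0.0755868 / 0.0770405 ≈ 0.981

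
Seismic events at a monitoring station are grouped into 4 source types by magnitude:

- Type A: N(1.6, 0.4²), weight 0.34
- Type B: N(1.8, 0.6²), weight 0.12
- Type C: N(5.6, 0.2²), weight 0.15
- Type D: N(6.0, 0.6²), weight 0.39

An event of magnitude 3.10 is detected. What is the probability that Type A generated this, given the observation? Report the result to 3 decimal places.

Posterior ∝ prior × likelihood, so P(k | x) ∝ π_k f_k(x); normalise over all components.
Component likelihoods at x = 3.10:
  L_A = 0.000881489
  L_B = 0.0635877
  L_C = 2.3476e-34
  L_D = 5.62287e-06
Prior × likelihood for each component:
  π_A·L_A = 0.34 × 0.000881489 = 0.000299706
  π_B·L_B = 0.12 × 0.0635877 = 0.00763052
  π_C·L_C = 0.15 × 2.3476e-34 = 3.5214e-35
  π_D·L_D = 0.39 × 5.62287e-06 = 2.19292e-06
Sum: 0.000299706 + 0.00763052 + 3.5214e-35 + 2.19292e-06 = 0.00793242
So the posterior for Type A is 0.000299706 / 0.00793242 ≈ 0.038.

0.038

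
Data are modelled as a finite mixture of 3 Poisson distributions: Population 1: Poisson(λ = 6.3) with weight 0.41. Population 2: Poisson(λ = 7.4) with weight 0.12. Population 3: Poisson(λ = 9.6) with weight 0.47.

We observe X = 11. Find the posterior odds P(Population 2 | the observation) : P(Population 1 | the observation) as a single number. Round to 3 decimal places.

0.572

Posterior odds = (P(Z=i) f_i(x)) / (P(Z=j) f_j(x)); the normalising sum cancels.
Poisson probabilities:
  L_1 = e^(−6.3)·6.3^11/11! = 0.0285453
  L_2 = e^(−7.4)·7.4^11/11! = 0.0557974
  L_3 = e^(−9.6)·9.6^11/11! = 0.108293
Posterior odds = (P(Z=2)·L_2) / (P(Z=1)·L_1) = (0.12·0.0557974) / (0.41·0.0285453) = 0.00669569 / 0.0117036 ≈ 0.572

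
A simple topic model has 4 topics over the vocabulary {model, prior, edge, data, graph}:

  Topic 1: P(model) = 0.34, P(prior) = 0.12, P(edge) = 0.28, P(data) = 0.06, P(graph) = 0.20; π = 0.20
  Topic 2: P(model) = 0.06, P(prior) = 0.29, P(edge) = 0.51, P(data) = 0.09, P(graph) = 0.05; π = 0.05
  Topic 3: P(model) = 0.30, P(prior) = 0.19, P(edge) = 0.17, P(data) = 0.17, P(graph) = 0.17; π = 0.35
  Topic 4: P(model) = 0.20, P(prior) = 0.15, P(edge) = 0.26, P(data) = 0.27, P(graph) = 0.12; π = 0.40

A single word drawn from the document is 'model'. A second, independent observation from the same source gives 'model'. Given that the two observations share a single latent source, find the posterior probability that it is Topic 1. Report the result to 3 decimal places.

0.327

Apply Bayes' rule: the posterior for each component is proportional to its prior times its likelihood at x.
Since both observations come from the same component, the likelihood for component k is f_k(x₁)·f_k(x₂).
  L_1 = [P(model | comp) = 0.34] × [0.34] = 0.1156
  L_2 = [P(model | comp) = 0.06] × [0.06] = 0.0036
  L_3 = [P(model | comp) = 0.30] × [0.3] = 0.09
  L_4 = [P(model | comp) = 0.20] × [0.2] = 0.04
Weight by the priors:
  π_1·L_1 = 0.20 × 0.1156 = 0.02312
  π_2·L_2 = 0.05 × 0.0036 = 0.00018
  π_3·L_3 = 0.35 × 0.09 = 0.0315
  π_4·L_4 = 0.40 × 0.04 = 0.016
Evidence: 0.02312 + 0.00018 + 0.0315 + 0.016 = 0.0708
So the posterior for Topic 1 is 0.02312 / 0.0708 ≈ 0.327.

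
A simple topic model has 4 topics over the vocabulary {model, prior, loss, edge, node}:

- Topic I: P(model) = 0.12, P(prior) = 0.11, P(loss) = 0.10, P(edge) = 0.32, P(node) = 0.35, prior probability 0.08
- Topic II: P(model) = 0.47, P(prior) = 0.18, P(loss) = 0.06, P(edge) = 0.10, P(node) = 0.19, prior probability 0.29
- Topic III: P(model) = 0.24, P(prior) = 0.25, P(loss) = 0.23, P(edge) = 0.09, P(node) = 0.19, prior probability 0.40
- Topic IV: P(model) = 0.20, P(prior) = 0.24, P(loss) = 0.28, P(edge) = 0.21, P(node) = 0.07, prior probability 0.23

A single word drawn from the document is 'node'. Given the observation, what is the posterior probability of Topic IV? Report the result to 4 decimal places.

0.0919

By Bayes' theorem, P(k | x) = w_k f_k(x) / Σ_j w_j f_j(x).
Evaluate each component's likelihood at the observed value:
  L_I = 0.35
  L_II = 0.19
  L_III = 0.19
  L_IV = 0.07
Weight by the priors:
  w_I·L_I = 0.08 × 0.35 = 0.028
  w_II·L_II = 0.29 × 0.19 = 0.0551
  w_III·L_III = 0.40 × 0.19 = 0.076
  w_IV·L_IV = 0.23 × 0.07 = 0.0161
Marginal: 0.028 + 0.0551 + 0.076 + 0.0161 = 0.1752
P(Topic IV | 'node') ≈ 0.0919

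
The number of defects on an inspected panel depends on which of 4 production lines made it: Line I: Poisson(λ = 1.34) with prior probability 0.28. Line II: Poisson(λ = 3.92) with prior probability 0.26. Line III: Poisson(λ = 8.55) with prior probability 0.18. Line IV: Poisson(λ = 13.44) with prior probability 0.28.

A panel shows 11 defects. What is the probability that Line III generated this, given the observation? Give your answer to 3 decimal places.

0.367

Posterior ∝ prior × likelihood, so P(k | x) ∝ π_k f_k(x); normalise over all components.
Component likelihoods at x = 11 defects:
  p_I = 1.64075e-07
  p_II = 0.00166939
  p_III = 0.0865473
  p_IV = 0.094258
Prior × likelihood for each component:
  π_I·p_I = 0.28 × 1.64075e-07 = 4.5941e-08
  π_II·p_II = 0.26 × 0.00166939 = 0.00043404
  π_III·p_III = 0.18 × 0.0865473 = 0.0155785
  π_IV·p_IV = 0.28 × 0.094258 = 0.0263923
Sum: 4.5941e-08 + 0.00043404 + 0.0155785 + 0.0263923 = 0.0424049
P(Line III | x) ≈ 0.367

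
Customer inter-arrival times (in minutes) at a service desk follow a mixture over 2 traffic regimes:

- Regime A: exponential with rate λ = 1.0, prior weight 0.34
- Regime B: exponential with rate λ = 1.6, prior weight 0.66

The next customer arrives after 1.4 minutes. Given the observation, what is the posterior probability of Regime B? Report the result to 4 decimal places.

0.5728

Posterior ∝ prior × likelihood, so P(k | x) ∝ P(Z=k) f_k(x); normalise over all components.
Exponential densities:
  p_A = 1.0·e^(−1.0·1.4) = 1.0·e^(−1.4000) = 0.246597
  p_B = 1.6·e^(−1.6·1.4) = 1.6·e^(−2.2400) = 0.170334
Unnormalised posteriors:
  P(Z=A)·p_A = 0.34 × 0.246597 = 0.083843
  P(Z=B)·p_B = 0.66 × 0.170334 = 0.11242
Denominator: 0.083843 + 0.11242 = 0.196263
P(Regime B | the observation) ≈ 0.5728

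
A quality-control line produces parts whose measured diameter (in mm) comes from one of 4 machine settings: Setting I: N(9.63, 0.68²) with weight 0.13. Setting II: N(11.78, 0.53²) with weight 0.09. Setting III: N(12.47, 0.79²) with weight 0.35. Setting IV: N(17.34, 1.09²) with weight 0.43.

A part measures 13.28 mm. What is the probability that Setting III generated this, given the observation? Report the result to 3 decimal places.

0.987

Posterior ∝ prior × likelihood, so P(k | x) ∝ π_k f_k(x); normalise over all components.
Component likelihoods at x = 13.28 mm:
  f_I = 3.25113e-07
  f_II = 0.013718
  f_III = 0.298539
  f_IV = 0.000355468
Multiply by the mixture weights:
  π_I·f_I = 0.13 × 3.25113e-07 = 4.22647e-08
  π_II·f_II = 0.09 × 0.013718 = 0.00123462
  π_III·f_III = 0.35 × 0.298539 = 0.104489
  π_IV·f_IV = 0.43 × 0.000355468 = 0.000152851
Evidence: 4.22647e-08 + 0.00123462 + 0.104489 + 0.000152851 = 0.105876
Responsibility of Setting III: 0.104489 / 0.105876 ≈ 0.987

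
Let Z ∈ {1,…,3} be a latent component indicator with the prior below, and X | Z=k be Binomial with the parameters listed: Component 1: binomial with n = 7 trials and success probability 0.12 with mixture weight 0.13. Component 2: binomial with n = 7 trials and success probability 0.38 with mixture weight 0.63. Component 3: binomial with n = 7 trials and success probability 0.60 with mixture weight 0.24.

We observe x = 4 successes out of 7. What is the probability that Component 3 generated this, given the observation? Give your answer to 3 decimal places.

0.387

Posterior ∝ prior × likelihood, so P(k | x) ∝ π_k f_k(x); normalise over all components.
Evaluate each component's likelihood at the observed value:
  p_1 = C(7,4)·0.12^4·0.88^3 = 35·0.00020736·0.681472 = 0.00494585
  p_2 = C(7,4)·0.38^4·0.62^3 = 35·0.0208514·0.238328 = 0.173931
  p_3 = C(7,4)·0.60^4·0.40^3 = 35·0.1296·0.064 = 0.290304
Prior × likelihood for each component:
  π_1·p_1 = 0.13 × 0.00494585 = 0.000642961
  π_2·p_2 = 0.63 × 0.173931 = 0.109577
  π_3·p_3 = 0.24 × 0.290304 = 0.069673
Evidence: 0.000642961 + 0.109577 + 0.069673 = 0.179893
So the posterior for Component 3 is 0.069673 / 0.179893 ≈ 0.387.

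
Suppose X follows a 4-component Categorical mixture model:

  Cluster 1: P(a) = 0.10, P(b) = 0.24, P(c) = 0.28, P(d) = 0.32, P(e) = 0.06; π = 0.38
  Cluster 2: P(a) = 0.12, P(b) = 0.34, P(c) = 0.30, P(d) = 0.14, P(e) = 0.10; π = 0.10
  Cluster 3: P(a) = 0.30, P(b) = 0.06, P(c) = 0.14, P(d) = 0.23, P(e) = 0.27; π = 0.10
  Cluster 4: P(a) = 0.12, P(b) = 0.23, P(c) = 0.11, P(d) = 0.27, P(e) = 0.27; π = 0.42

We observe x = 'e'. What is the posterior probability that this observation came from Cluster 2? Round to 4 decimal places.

P(component k | x) = π_k·f_k(x) / marginal(x), where marginal(x) = Σ_j π_j·f_j(x).
Component likelihoods at x = 'e':
  p_1 = P(e | comp) = 0.06
  p_2 = P(e | comp) = 0.10
  p_3 = P(e | comp) = 0.27
  p_4 = P(e | comp) = 0.27
Prior × likelihood for each component:
  π_1·p_1 = 0.38 × 0.06 = 0.0228
  π_2·p_2 = 0.10 × 0.1 = 0.01
  π_3·p_3 = 0.10 × 0.27 = 0.027
  π_4·p_4 = 0.42 × 0.27 = 0.1134
Marginal: 0.0228 + 0.01 + 0.027 + 0.1134 = 0.1732
P(Cluster 2 | x) ≈ 0.0577

0.0577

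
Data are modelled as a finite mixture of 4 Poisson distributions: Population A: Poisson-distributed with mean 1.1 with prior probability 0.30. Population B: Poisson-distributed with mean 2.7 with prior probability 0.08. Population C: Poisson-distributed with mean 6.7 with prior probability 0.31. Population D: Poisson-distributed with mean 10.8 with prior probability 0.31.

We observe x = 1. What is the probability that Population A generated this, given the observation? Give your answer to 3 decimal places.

0.865

Apply Bayes' rule: the posterior for each component is proportional to its prior times its likelihood at x.
Evaluate each component's likelihood at the observed value:
  L_A = 0.366158
  L_B = 0.181455
  L_C = 0.00824711
  L_D = 0.000220315
Unnormalised posteriors:
  π_A·L_A = 0.30 × 0.366158 = 0.109847
  π_B·L_B = 0.08 × 0.181455 = 0.0145164
  π_C·L_C = 0.31 × 0.00824711 = 0.0025566
  π_D·L_D = 0.31 × 0.000220315 = 6.82975e-05
Evidence: 0.109847 + 0.0145164 + 0.0025566 + 6.82975e-05 = 0.126989
P(Population A | the observation) ≈ 0.865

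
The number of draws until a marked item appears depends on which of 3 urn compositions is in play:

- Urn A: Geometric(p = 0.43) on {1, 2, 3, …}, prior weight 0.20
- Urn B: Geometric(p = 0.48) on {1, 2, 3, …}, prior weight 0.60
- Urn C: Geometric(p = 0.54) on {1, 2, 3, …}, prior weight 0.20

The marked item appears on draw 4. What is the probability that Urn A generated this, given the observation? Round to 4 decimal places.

0.2379

P(component k | x) = π_k·f_k(x) / marginal(x), where marginal(x) = Σ_j π_j·f_j(x).
Component likelihoods at x = 4:
  f_A = 0.43·(1−0.43)^3 = 0.43·0.185193 = 0.079633
  f_B = 0.48·(1−0.48)^3 = 0.48·0.140608 = 0.0674918
  f_C = 0.54·(1−0.54)^3 = 0.54·0.097336 = 0.0525614
Unnormalised posteriors:
  π_A·f_A = 0.20 × 0.079633 = 0.0159266
  π_B·f_B = 0.60 × 0.0674918 = 0.0404951
  π_C·f_C = 0.20 × 0.0525614 = 0.0105123
Evidence: 0.0159266 + 0.0404951 + 0.0105123 = 0.066934
P(Urn A | the observation) = 0.0159266 / 0.066934 ≈ 0.2379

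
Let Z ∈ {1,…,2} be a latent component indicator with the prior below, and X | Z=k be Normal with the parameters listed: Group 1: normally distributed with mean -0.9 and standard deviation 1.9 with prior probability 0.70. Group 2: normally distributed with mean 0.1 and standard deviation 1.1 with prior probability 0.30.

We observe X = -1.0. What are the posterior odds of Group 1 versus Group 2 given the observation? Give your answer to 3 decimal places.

Only the two components matter; the odds are (w_i f_i(x)) / (w_j f_j(x)).
Normal densities:
  f_1 = (1/(1.9·√(2π)))·exp(−(-1.0−-0.9)²/(2·1.9²)) = 0.209970·exp(-0.00139) = 0.209679
  f_2 = (1/(1.1·√(2π)))·exp(−(-1.0−0.1)²/(2·1.1²)) = 0.362675·exp(-0.50000) = 0.219973
0.146775 / 0.065992 ≈ 2.224

2.224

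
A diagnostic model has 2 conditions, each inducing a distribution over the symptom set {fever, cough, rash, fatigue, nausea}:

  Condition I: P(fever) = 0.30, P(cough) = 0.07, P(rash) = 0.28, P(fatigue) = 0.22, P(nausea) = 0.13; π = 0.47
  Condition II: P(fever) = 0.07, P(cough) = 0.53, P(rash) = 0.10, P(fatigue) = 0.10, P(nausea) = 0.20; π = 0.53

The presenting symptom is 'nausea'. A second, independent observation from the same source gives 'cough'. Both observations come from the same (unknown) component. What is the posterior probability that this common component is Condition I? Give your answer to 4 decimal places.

By Bayes' theorem, P(k | x) = π_k f_k(x) / Σ_j π_j f_j(x).
Since both observations come from the same component, the likelihood for component k is f_k(x₁)·f_k(x₂).
  f_I = [0.13] × [0.07] = 0.0091
  f_II = [0.2] × [0.53] = 0.106
Multiply by the mixture weights:
  π_I·f_I = 0.47 × 0.0091 = 0.004277
  π_II·f_II = 0.53 × 0.106 = 0.05618
Evidence: 0.004277 + 0.05618 = 0.060457
Responsibility of Condition I: 0.004277 / 0.060457 ≈ 0.0707

0.0707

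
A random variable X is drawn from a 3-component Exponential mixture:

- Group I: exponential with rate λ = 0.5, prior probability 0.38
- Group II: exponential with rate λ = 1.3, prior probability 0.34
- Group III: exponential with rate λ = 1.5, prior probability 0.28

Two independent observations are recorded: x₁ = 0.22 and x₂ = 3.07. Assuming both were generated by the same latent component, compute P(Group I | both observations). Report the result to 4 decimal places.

0.5945

Posterior ∝ prior × likelihood, so P(k | x) ∝ π_k f_k(x); normalise over all components.
Since both observations come from the same component, the likelihood for component k is f_k(x₁)·f_k(x₂).
  p_I = [0.447917] × [0.107728] = 0.0482531
  p_II = [0.976641] × [0.0240256] = 0.0234644
  p_III = [1.07839] × [0.0150026] = 0.0161785
Prior × likelihood for each component:
  π_I·p_I = 0.38 × 0.0482531 = 0.0183362
  π_II·p_II = 0.34 × 0.0234644 = 0.00797789
  π_III·p_III = 0.28 × 0.0161785 = 0.00452999
Normaliser: 0.0183362 + 0.00797789 + 0.00452999 = 0.0308441
P(Group I | x₁,x₂) ≈ 0.5945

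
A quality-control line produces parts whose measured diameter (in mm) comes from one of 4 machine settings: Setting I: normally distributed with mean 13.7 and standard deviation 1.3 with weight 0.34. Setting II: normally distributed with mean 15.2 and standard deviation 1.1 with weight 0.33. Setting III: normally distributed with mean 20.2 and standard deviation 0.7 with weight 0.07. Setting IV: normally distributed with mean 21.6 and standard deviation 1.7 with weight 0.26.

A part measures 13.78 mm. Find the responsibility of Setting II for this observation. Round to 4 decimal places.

Apply Bayes' rule: the posterior for each component is proportional to its prior times its likelihood at x.
Component likelihoods at x = 13.78 mm:
  L_I = 0.306298
  L_II = 0.157635
  L_III = 3.0935e-19
  L_IV = 5.96521e-06
Unnormalised posteriors:
  w_I·L_I = 0.34 × 0.306298 = 0.104141
  w_II·L_II = 0.33 × 0.157635 = 0.0520196
  w_III·L_III = 0.07 × 3.0935e-19 = 2.16545e-20
  w_IV·L_IV = 0.26 × 5.96521e-06 = 1.55095e-06
Marginal: 0.104141 + 0.0520196 + 2.16545e-20 + 1.55095e-06 = 0.156163
So the posterior for Setting II is 0.0520196 / 0.156163 ≈ 0.3331.

0.3331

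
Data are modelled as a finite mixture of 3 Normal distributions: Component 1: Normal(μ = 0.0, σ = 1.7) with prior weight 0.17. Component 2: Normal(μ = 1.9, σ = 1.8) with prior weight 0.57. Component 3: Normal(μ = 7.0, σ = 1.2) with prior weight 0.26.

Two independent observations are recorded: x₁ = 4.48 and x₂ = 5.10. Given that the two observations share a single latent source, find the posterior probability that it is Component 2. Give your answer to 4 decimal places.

0.6945

Apply Bayes' rule: the posterior for each component is proportional to its prior times its likelihood at x.
Since both observations come from the same component, the likelihood for component k is f_k(x₁)·f_k(x₂).
  f_1 = [0.00728488] × [0.00260697] = 1.89915e-05
  f_2 = [0.0793452] × [0.0456399] = 0.00362131
  f_3 = [0.036653] × [0.0949189] = 0.00347906
Prior × likelihood for each component:
  P(Z=1)·f_1 = 0.17 × 1.89915e-05 = 3.22855e-06
  P(Z=2)·f_2 = 0.57 × 0.00362131 = 0.00206415
  P(Z=3)·f_3 = 0.26 × 0.00347906 = 0.000904556
Marginal: 3.22855e-06 + 0.00206415 + 0.000904556 = 0.00297193
P(Component 2 | x₁, x₂) ≈ 0.6945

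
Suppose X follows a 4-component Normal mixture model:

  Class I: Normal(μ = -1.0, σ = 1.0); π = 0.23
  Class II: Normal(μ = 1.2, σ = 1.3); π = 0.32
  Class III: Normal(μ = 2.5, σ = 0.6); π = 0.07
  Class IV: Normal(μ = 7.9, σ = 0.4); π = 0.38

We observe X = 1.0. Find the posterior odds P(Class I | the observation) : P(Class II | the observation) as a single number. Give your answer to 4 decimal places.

0.1280

Only the two components matter; the odds are (π_i f_i(x)) / (π_j f_j(x)).
Normal densities:
  L_I = (1/(1.0·√(2π)))·exp(−(1.0−-1.0)²/(2·1.0²)) = 0.398942·exp(-2.00000) = 0.053991
  L_II = (1/(1.3·√(2π)))·exp(−(1.0−1.2)²/(2·1.3²)) = 0.306879·exp(-0.01183) = 0.303268
  L_III = (1/(0.6·√(2π)))·exp(−(1.0−2.5)²/(2·0.6²)) = 0.664904·exp(-3.12500) = 0.0292138
  L_IV = (1/(0.4·√(2π)))·exp(−(1.0−7.9)²/(2·0.4²)) = 0.997356·exp(-148.78125) = 2.42089e-65
Posterior odds = (π_I·L_I) / (π_II·L_II) = (0.23·0.053991) / (0.32·0.303268) = 0.0124179 / 0.0970459 ≈ 0.1280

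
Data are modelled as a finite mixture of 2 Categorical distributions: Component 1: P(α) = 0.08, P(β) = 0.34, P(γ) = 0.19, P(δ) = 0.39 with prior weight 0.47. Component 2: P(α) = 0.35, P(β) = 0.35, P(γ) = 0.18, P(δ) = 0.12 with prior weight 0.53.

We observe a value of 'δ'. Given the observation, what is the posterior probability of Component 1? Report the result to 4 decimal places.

Posterior ∝ prior × likelihood, so P(k | x) ∝ P(Z=k) f_k(x); normalise over all components.
Component likelihoods at x = 'δ':
  L_1 = 0.39
  L_2 = 0.12
Prior × likelihood for each component:
  P(Z=1)·L_1 = 0.47 × 0.39 = 0.1833
  P(Z=2)·L_2 = 0.53 × 0.12 = 0.0636
Marginal: 0.1833 + 0.0636 = 0.2469
P(Component 1 | x) = 0.1833 / 0.2469 ≈ 0.7424

0.7424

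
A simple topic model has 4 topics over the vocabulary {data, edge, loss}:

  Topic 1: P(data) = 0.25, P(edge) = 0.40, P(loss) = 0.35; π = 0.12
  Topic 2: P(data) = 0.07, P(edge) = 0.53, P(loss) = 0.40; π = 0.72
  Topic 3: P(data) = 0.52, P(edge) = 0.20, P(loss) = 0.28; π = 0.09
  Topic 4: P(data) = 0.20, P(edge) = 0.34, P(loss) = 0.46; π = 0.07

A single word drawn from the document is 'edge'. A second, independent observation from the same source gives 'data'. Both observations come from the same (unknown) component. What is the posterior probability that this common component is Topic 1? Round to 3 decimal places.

Posterior ∝ prior × likelihood, so P(k | x) ∝ P(Z=k) f_k(x); normalise over all components.
Since both observations come from the same component, the likelihood for component k is f_k(x₁)·f_k(x₂).
  L_1 = [P(edge | comp) = 0.40] × [0.25] = 0.1
  L_2 = [P(edge | comp) = 0.53] × [0.07] = 0.0371
  L_3 = [P(edge | comp) = 0.20] × [0.52] = 0.104
  L_4 = [P(edge | comp) = 0.34] × [0.2] = 0.068
Prior × likelihood for each component:
  P(Z=1)·L_1 = 0.12 × 0.1 = 0.012
  P(Z=2)·L_2 = 0.72 × 0.0371 = 0.026712
  P(Z=3)·L_3 = 0.09 × 0.104 = 0.00936
  P(Z=4)·L_4 = 0.07 × 0.068 = 0.00476
Sum: 0.012 + 0.026712 + 0.00936 + 0.00476 = 0.052832
P(Topic 1 | x₁, x₂) = 0.012 / 0.052832 ≈ 0.227

0.227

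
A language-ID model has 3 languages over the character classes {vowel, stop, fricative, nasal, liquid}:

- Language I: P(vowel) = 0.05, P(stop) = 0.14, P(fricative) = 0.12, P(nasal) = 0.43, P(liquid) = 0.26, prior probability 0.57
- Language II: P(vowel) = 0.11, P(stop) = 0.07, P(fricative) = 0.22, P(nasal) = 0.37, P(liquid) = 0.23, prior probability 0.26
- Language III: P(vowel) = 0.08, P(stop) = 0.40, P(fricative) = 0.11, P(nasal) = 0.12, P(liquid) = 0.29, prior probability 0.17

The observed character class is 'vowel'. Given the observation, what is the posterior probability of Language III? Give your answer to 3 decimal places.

Posterior ∝ prior × likelihood, so P(k | x) ∝ π_k f_k(x); normalise over all components.
Component likelihoods at x = 'vowel':
  L_I = P(vowel | comp) = 0.05
  L_II = P(vowel | comp) = 0.11
  L_III = P(vowel | comp) = 0.08
Multiply by the mixture weights:
  π_I·L_I = 0.57 × 0.05 = 0.0285
  π_II·L_II = 0.26 × 0.11 = 0.0286
  π_III·L_III = 0.17 × 0.08 = 0.0136
Sum: 0.0285 + 0.0286 + 0.0136 = 0.0707
Responsibility of Language III: 0.0136 / 0.0707 ≈ 0.192

0.192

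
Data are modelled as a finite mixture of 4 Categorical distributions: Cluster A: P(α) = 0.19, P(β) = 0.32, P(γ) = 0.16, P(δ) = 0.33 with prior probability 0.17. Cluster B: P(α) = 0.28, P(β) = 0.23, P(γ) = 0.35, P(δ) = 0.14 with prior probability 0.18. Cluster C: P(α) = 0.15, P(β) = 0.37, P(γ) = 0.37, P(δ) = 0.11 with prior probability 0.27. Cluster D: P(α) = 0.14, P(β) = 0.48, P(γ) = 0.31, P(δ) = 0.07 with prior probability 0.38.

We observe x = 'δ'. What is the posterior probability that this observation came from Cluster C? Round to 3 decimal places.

0.216

The responsibility of component k is π_k f_k(x) divided by Σ_j π_j f_j(x).
Component likelihoods at x = 'δ':
  p_A = 0.33
  p_B = 0.14
  p_C = 0.11
  p_D = 0.07
Weight by the priors:
  π_A·p_A = 0.17 × 0.33 = 0.0561
  π_B·p_B = 0.18 × 0.14 = 0.0252
  π_C·p_C = 0.27 × 0.11 = 0.0297
  π_D·p_D = 0.38 × 0.07 = 0.0266
Normaliser: 0.0561 + 0.0252 + 0.0297 + 0.0266 = 0.1376
Responsibility of Cluster C: 0.0297 / 0.1376 ≈ 0.216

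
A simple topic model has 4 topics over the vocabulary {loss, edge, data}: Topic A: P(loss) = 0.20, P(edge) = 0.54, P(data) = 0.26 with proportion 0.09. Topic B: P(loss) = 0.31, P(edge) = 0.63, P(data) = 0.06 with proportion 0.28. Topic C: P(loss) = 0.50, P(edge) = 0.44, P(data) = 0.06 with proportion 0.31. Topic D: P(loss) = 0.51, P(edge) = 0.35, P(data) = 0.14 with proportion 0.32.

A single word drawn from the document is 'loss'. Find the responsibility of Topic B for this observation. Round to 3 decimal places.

0.205

By Bayes' theorem, P(k | x) = P(Z=k) f_k(x) / Σ_j P(Z=j) f_j(x).
Evaluate each component's likelihood at the observed value:
  p_A = P(loss | comp) = 0.20
  p_B = P(loss | comp) = 0.31
  p_C = P(loss | comp) = 0.50
  p_D = P(loss | comp) = 0.51
Unnormalised posteriors:
  P(Z=A)·p_A = 0.09 × 0.2 = 0.018
  P(Z=B)·p_B = 0.28 × 0.31 = 0.0868
  P(Z=C)·p_C = 0.31 × 0.5 = 0.155
  P(Z=D)·p_D = 0.32 × 0.51 = 0.1632
Denominator: 0.018 + 0.0868 + 0.155 + 0.1632 = 0.423
Responsibility of Topic B: 0.0868 / 0.423 ≈ 0.205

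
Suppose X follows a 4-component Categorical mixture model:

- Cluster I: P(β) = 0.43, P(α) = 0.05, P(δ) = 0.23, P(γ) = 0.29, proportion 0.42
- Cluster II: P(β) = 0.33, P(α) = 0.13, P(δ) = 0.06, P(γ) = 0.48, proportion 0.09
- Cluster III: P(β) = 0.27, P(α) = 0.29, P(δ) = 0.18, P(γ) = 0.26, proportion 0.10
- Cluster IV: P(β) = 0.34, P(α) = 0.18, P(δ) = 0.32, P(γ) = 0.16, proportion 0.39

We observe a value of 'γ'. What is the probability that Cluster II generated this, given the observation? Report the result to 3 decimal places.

Apply Bayes' rule: the posterior for each component is proportional to its prior times its likelihood at x.
Component likelihoods at x = 'γ':
  f_I = P(γ | comp) = 0.29
  f_II = P(γ | comp) = 0.48
  f_III = P(γ | comp) = 0.26
  f_IV = P(γ | comp) = 0.16
Weight by the priors:
  w_I·f_I = 0.42 × 0.29 = 0.1218
  w_II·f_II = 0.09 × 0.48 = 0.0432
  w_III·f_III = 0.10 × 0.26 = 0.026
  w_IV·f_IV = 0.39 × 0.16 = 0.0624
Evidence: 0.1218 + 0.0432 + 0.026 + 0.0624 = 0.2534
Responsibility of Cluster II: 0.0432 / 0.2534 ≈ 0.170

0.170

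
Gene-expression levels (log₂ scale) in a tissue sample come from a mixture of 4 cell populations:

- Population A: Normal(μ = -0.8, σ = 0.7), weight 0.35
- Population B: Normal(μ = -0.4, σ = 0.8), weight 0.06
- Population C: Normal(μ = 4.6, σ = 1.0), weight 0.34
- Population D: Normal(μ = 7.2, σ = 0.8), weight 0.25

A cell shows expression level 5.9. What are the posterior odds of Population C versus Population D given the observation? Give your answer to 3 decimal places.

The posterior odds equal the prior odds times the likelihood ratio: (π_i/π_j)·(f_i(x)/f_j(x)).
Normal densities:
  L_A = 7.28561e-21
  L_B = 1.70333e-14
  L_C = 0.171369
  L_D = 0.133173
Odds = (0.34/0.25) × (0.171369/0.133173) = 1.36 × 1.28681 ≈ 1.750

1.750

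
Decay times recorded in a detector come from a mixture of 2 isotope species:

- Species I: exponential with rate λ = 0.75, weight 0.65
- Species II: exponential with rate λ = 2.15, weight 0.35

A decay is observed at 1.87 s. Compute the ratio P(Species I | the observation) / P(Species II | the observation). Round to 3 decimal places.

8.881

The posterior odds equal the prior odds times the likelihood ratio: (w_i/w_j)·(f_i(x)/f_j(x)).
Exponential densities:
  L_I = 0.184486
  L_II = 0.0385796
Posterior odds = (w_I·L_I) / (w_II·L_II) = (0.65·0.184486) / (0.35·0.0385796) = 0.119916 / 0.0135029 ≈ 8.881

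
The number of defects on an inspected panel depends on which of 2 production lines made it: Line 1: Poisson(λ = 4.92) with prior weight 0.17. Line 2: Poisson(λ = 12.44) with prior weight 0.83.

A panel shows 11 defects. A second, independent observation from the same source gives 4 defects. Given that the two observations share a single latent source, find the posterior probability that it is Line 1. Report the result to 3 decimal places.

0.387

Posterior ∝ prior × likelihood, so P(k | x) ∝ P(Z=k) f_k(x); normalise over all components.
Since both observations come from the same component, the likelihood for component k is f_k(x₁)·f_k(x₂).
  L_1 = [0.00747707] × [0.178205] = 0.00133245
  L_2 = [0.109457] × [0.00394863] = 0.000432207
Weight by the priors:
  P(Z=1)·L_1 = 0.17 × 0.00133245 = 0.000226517
  P(Z=2)·L_2 = 0.83 × 0.000432207 = 0.000358732
Sum: 0.000226517 + 0.000358732 = 0.000585249
P(Line 1 | data) = 0.000226517 / 0.000585249 ≈ 0.387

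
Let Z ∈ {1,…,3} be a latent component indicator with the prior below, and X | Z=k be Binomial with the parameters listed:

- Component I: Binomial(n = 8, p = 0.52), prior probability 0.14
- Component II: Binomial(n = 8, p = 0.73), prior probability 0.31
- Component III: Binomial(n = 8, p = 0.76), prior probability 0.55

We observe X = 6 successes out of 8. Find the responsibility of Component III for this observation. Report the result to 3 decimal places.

0.601

Posterior ∝ prior × likelihood, so P(k | x) ∝ w_k f_k(x); normalise over all components.
Binomial probabilities:
  f_I = C(8,6)·0.52^6·0.48^2 = 28·0.0197706·0.2304 = 0.127544
  f_II = C(8,6)·0.73^6·0.27^2 = 28·0.151334·0.0729 = 0.308903
  f_III = C(8,6)·0.76^6·0.24^2 = 28·0.1927·0.0576 = 0.310786
Unnormalised posteriors:
  w_I·f_I = 0.14 × 0.127544 = 0.0178562
  w_II·f_II = 0.31 × 0.308903 = 0.0957601
  w_III·f_III = 0.55 × 0.310786 = 0.170933
Marginal: 0.0178562 + 0.0957601 + 0.170933 = 0.284549
P(Component III | x) ≈ 0.601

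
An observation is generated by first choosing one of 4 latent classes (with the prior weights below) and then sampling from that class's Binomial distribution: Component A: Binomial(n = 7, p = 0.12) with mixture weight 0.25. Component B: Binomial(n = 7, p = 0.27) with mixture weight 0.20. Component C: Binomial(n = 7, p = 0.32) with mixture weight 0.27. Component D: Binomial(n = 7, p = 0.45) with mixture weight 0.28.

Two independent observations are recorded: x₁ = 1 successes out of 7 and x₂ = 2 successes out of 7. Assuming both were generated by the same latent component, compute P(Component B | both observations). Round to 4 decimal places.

P(component k | x) = π_k·f_k(x) / marginal(x), where marginal(x) = Σ_j π_j·f_j(x).
Since both observations come from the same component, the likelihood for component k is f_k(x₁)·f_k(x₂).
  f_A = [C(7,1)·0.12^1·0.88^6 = 7·0.12·0.464404 = 0.390099] × [0.159586] = 0.0622545
  f_B = [C(7,1)·0.27^1·0.73^6 = 7·0.27·0.151334 = 0.286022] × [0.317367] = 0.0907737
  f_C = [C(7,1)·0.32^1·0.68^6 = 7·0.32·0.0988675 = 0.221463] × [0.312654] = 0.0692413
  f_D = [C(7,1)·0.45^1·0.55^6 = 7·0.45·0.0276806 = 0.087194] × [0.214022] = 0.0186614
Unnormalised posteriors:
  π_A·f_A = 0.25 × 0.0622545 = 0.0155636
  π_B·f_B = 0.20 × 0.0907737 = 0.0181547
  π_C·f_C = 0.27 × 0.0692413 = 0.0186952
  π_D·f_D = 0.28 × 0.0186614 = 0.00522519
Marginal: 0.0155636 + 0.0181547 + 0.0186952 + 0.00522519 = 0.0576387
So the posterior for Component B is 0.0181547 / 0.0576387 ≈ 0.3150.

0.3150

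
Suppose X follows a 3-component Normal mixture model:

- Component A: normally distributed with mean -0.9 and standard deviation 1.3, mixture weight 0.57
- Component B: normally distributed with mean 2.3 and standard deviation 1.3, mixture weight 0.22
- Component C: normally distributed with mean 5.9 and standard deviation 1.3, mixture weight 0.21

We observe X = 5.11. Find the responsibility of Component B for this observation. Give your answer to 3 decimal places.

0.109

By Bayes' theorem, P(k | x) = π_k f_k(x) / Σ_j π_j f_j(x).
Component likelihoods at x = 5.11:
  f_A = (1/(1.3·√(2π)))·exp(−(5.11−-0.9)²/(2·1.3²)) = 0.306879·exp(-10.68642) = 7.01315e-06
  f_B = (1/(1.3·√(2π)))·exp(−(5.11−2.3)²/(2·1.3²)) = 0.306879·exp(-2.33612) = 0.0296757
  f_C = (1/(1.3·√(2π)))·exp(−(5.11−5.9)²/(2·1.3²)) = 0.306879·exp(-0.18464) = 0.255139
Multiply by the mixture weights:
  π_A·f_A = 0.57 × 7.01315e-06 = 3.9975e-06
  π_B·f_B = 0.22 × 0.0296757 = 0.00652865
  π_C·f_C = 0.21 × 0.255139 = 0.0535791
Marginal: 3.9975e-06 + 0.00652865 + 0.0535791 = 0.0601118
P(Component B | data) = 0.00652865 / 0.0601118 ≈ 0.109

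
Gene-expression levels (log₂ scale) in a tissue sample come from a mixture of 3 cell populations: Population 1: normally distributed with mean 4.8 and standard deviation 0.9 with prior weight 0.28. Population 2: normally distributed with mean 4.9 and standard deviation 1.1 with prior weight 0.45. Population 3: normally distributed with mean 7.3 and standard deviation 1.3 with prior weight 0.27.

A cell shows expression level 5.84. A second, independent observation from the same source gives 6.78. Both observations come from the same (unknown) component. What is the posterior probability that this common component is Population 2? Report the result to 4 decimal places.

0.3886

Apply Bayes' rule: the posterior for each component is proportional to its prior times its likelihood at x.
Since both observations come from the same component, the likelihood for component k is f_k(x₁)·f_k(x₂).
  L_1 = [0.227357] × [0.0394162] = 0.00896157
  L_2 = [0.251736] × [0.0841845] = 0.0211923
  L_3 = [0.163335] × [0.283285] = 0.0462702
Unnormalised posteriors:
  P(Z=1)·L_1 = 0.28 × 0.00896157 = 0.00250924
  P(Z=2)·L_2 = 0.45 × 0.0211923 = 0.00953654
  P(Z=3)·L_3 = 0.27 × 0.0462702 = 0.012493
Denominator: 0.00250924 + 0.00953654 + 0.012493 = 0.0245387
P(Population 2 | data) = 0.00953654 / 0.0245387 ≈ 0.3886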